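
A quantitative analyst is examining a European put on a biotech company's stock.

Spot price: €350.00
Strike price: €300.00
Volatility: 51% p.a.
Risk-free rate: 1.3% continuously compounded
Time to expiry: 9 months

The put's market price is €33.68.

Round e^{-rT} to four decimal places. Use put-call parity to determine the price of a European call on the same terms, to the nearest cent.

€86.59

exp(−rT) = exp(−0.013·0.75) = 0.9903
Put-call parity: C − P = S − K·e^(−rT) = 350 − 300·0.9903 = 350 − 297.0900 = 52.9100
C = P + (C − P) = 33.68 + (52.9100) = 86.5900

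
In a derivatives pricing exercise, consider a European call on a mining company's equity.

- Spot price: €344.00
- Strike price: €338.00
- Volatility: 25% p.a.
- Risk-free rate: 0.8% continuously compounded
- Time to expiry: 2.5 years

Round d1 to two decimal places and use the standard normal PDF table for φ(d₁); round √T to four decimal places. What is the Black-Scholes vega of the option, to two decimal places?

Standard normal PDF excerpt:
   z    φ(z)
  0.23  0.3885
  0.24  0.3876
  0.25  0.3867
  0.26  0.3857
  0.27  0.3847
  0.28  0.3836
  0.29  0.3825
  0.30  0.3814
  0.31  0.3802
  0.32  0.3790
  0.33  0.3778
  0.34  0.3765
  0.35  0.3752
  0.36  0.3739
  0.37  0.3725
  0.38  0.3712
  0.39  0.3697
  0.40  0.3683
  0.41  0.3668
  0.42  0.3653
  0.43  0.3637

208.04

σ√T = 0.25 × 1.5811 = 0.3953
d₁ = [ln(344/338) + (0.008 + 0.25²/2)·2.5] / 0.3953 = [0.0176 + 0.0981] / 0.3953 = 0.2928 which rounds to 0.29
√T = √2.5 = 1.5811
φ(d₁) = φ(0.29) = 0.3825
vega = S·φ(d₁)·√T = 344·0.3825·1.5811 = 208.0411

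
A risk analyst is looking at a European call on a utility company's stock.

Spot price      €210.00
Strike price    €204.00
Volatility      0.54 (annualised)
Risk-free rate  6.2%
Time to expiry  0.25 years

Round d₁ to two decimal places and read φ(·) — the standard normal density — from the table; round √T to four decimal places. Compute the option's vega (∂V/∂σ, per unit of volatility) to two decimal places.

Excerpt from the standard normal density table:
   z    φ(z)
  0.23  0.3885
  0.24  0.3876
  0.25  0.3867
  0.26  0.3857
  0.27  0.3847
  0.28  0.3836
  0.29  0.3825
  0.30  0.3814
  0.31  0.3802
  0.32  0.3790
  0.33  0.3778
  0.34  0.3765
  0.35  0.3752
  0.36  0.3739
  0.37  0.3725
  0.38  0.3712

σ√T = 0.54 × 0.5000 = 0.2700
d₁ = [ln(210/204) + (0.062 + 0.54²/2)·0.25] / 0.2700 = [0.0290 + 0.0520] / 0.2700 = 0.2998 ⇒ 0.30
√T = √0.25 = 0.5000
φ(d₁) = φ(0.30) = 0.3814
vega = S·φ(d₁)·√T = 210·0.3814·0.5000 = 40.0470
(Call and put vega coincide under Black-Scholes.)

40.05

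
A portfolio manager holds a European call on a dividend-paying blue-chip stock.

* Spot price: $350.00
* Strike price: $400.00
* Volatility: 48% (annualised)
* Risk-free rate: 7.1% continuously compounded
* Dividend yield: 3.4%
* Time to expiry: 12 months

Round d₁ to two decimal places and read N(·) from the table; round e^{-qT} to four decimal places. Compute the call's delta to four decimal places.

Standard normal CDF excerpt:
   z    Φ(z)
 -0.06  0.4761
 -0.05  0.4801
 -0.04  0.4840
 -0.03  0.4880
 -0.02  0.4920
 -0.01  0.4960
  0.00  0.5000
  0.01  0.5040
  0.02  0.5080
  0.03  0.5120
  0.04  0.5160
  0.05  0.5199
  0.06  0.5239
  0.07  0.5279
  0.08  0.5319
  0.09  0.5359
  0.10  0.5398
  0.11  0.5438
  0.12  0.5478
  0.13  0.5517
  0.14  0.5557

σ√T = 0.48 × 1.0000 = 0.4800
d₁ = [ln(350/400) + (0.071 − 0.034 + 0.48²/2)·1] / 0.4800 = [-0.1335 + 0.1522] / 0.4800 = 0.0389 ⇒ 0.04
N(d₁) = N(0.04) = 0.5160
Δ_call = e^(−qT)·N(d₁) = 0.9666·0.5160 = 0.4988

0.4988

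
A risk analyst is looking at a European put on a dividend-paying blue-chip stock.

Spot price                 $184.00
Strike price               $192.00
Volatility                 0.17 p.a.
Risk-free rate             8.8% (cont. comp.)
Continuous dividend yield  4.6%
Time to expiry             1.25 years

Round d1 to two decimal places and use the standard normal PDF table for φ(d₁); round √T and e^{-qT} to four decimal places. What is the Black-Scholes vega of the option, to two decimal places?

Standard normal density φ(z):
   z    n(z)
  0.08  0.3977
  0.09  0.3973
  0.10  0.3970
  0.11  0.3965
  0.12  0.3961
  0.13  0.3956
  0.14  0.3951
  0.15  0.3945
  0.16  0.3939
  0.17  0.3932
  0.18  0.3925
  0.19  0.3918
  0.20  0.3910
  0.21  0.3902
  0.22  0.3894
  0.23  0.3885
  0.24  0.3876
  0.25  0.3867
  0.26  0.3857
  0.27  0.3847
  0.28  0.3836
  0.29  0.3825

σ√T = 0.17 × 1.1180 = 0.1901
d₁ = [ln(184/192) + (0.088 − 0.046 + 0.17²/2)·1.25] / 0.1901 = [-0.0426 + 0.0706] / 0.1901 = 0.1473 ⇒ 0.15
√T = √1.25 = 1.1180
φ(d₁) = φ(0.15) = 0.3945
exp(−qT) = exp(−0.046·1.25) = 0.9441
vega = S·exp(−qT)·φ(d₁)·√T = 184·0.9441·0.3945·1.1180 = 76.6169

76.62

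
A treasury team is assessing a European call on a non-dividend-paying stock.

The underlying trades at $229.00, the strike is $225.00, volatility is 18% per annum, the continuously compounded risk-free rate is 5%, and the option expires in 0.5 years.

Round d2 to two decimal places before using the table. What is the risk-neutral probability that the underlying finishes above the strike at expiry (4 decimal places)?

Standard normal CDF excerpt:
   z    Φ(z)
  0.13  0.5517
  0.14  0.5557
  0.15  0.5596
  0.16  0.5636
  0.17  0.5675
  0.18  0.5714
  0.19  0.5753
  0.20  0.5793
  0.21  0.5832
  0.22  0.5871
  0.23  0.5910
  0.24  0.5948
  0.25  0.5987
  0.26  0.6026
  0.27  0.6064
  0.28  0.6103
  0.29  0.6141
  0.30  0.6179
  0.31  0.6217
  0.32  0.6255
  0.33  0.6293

0.6064

T = 0.5;  σ√T = 0.1273
d₁ = [ln(229/225) + (0.05 + 0.18²/2)·0.5] / 0.1273 = [0.0176 + 0.0331] / 0.1273 = 0.3985 → 0.40
d₂ = d₁ − σ√T = 0.3985 − 0.1273 = 0.2712 → 0.27
Risk-neutral Pr[S_T > K] = N(d₂) = N(0.27) = 0.6064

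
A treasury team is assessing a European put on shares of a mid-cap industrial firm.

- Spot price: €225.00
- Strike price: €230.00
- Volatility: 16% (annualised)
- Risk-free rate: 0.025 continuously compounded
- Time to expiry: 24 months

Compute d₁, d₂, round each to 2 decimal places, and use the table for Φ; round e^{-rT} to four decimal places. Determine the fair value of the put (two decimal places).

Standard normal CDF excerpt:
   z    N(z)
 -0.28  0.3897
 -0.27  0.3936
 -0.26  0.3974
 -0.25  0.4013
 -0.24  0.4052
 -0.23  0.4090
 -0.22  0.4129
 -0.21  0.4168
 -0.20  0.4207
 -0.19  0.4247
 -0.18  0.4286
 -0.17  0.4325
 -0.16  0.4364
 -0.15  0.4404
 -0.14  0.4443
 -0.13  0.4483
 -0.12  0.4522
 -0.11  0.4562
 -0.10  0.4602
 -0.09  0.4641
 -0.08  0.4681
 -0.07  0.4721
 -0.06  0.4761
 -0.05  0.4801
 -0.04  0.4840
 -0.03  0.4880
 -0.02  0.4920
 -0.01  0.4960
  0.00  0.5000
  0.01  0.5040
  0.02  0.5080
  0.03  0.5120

€17.34

σ√T = 0.16 × 1.4142 = 0.2263
d₁ = [ln(225/230) + (0.025 + 0.16²/2)·2] / 0.2263 = [-0.0220 + 0.0756] / 0.2263 = 0.2370 ≈ 0.24
d₂ = d₁ − σ√T = 0.2370 − 0.2263 = 0.0107 ≈ 0.01
exp(−rT) = exp(−0.025·2) = 0.9512
P = 230·0.9512·N(-0.01) − 225·N(-0.24) = 230·0.9512·0.4960 − 225·0.4052 = 108.5129 − 91.1700 = 17.3429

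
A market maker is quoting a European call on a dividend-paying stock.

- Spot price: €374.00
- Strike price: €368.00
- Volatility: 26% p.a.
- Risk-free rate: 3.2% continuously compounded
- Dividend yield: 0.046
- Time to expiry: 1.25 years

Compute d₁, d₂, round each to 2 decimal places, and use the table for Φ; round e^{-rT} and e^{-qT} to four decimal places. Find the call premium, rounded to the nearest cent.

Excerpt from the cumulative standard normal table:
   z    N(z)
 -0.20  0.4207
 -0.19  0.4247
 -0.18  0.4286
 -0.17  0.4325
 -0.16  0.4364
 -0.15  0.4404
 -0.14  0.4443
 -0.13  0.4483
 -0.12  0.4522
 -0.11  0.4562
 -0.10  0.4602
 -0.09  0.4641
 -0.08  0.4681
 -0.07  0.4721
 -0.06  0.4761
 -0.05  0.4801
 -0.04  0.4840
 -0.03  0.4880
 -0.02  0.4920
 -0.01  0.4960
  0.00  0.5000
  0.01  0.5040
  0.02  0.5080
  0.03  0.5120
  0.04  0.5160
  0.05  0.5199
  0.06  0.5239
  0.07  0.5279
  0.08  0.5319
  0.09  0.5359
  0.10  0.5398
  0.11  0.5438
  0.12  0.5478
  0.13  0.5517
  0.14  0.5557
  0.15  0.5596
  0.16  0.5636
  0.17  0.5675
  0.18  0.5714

σ√T = 0.26·√1.25 = 0.2907
d₁ = [ln(374/368) + (0.032 − 0.046 + 0.26²/2)·1.25] / 0.2907 = [0.0162 + 0.0248] / 0.2907 = 0.1408 ≈ 0.14
d₂ = d₁ − σ√T = 0.1408 − 0.2907 = -0.1499 ≈ -0.15
exp(−qT) = exp(−0.046·1.25) = 0.9441;  exp(−rT) = exp(−0.032·1.25) = 0.9608
C = 374·0.9441·N(0.14) − 368·0.9608·N(-0.15) = 374·0.9441·0.5557 − 368·0.9608·0.4404 = 196.2140 − 155.7142 = 40.4998

€40.50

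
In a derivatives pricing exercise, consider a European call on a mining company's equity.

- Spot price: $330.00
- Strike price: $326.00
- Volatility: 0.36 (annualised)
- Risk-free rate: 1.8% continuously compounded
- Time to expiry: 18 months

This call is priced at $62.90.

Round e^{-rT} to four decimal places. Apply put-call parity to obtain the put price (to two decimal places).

exp(−rT) = exp(−0.018·1.5) = 0.9734
Put-call parity: C − P = S − K·e^(−rT) = 330 − 326·0.9734 = 330 − 317.3284 = 12.6716
P = C − (C − P) = 62.90 − (12.6716) = 50.2284

$50.23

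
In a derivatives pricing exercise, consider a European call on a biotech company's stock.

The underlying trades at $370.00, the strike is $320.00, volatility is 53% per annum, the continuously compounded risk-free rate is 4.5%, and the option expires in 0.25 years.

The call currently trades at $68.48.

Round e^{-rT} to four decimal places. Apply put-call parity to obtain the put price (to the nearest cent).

$14.90

e^(−rT) = e^(−0.045·0.25) = 0.9888
Put-call parity: C − P = S − K·e^(−rT) = 370 − 320·0.9888 = 370 − 316.4160 = 53.5840
P = C − (C − P) = 68.48 − (53.5840) = 14.8960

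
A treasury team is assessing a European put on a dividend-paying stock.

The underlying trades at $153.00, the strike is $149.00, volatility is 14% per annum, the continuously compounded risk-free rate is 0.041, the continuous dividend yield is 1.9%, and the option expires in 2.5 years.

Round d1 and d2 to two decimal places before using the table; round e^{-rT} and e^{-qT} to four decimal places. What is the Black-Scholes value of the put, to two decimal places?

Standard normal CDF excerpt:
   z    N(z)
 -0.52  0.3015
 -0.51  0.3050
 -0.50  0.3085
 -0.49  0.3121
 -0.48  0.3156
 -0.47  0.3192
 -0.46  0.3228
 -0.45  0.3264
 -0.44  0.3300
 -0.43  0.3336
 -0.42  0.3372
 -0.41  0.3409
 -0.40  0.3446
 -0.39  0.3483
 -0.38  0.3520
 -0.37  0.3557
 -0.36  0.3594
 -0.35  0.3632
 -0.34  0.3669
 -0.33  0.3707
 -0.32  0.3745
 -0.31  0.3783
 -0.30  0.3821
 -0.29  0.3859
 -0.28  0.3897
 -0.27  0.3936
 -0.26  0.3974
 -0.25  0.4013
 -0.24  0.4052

$7.40

σ√T = 0.14·√2.5 = 0.2214
d₁ = [ln(153/149) + (0.041 − 0.019 + ½·0.14²)·2.5] / (σ√T) = (0.0265 + 0.0795) / 0.2214 = 0.4788 → 0.48
d₂ = 0.4788 − 0.2214 = 0.2575 → 0.26
e^(−qT) = e^(−0.019·2.5) = 0.9536;  e^(−rT) = e^(−0.041·2.5) = 0.9026
N(−d₂) = N(-0.26) = 0.3974;  N(−d₁) = N(-0.48) = 0.3156
P = 149·0.9026·0.3974 − 153·0.9536·0.3156 = 53.4453 − 46.0463 = 7.3990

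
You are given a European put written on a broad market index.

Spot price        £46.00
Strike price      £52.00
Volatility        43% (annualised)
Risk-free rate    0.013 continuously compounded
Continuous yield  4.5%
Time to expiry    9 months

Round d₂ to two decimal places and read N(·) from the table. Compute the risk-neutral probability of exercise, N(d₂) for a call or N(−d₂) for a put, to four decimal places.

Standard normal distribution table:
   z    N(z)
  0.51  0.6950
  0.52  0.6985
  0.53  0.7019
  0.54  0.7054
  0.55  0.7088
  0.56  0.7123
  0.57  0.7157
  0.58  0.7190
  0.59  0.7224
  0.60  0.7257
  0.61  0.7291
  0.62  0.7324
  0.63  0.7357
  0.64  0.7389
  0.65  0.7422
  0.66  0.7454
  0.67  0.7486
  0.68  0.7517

0.7190

σ√T = 0.43·√0.75 = 0.3724
d₁ = [ln(46/52) + (0.013 − 0.045 + 0.43²/2)·0.75] / 0.3724 = [-0.1226 + 0.0453] / 0.3724 = -0.2075 ≈ -0.21
d₂ = d₁ − σ√T = -0.2075 − 0.3724 = -0.5799 ≈ -0.58
Risk-neutral Pr[S_T < K] = N(−d₂) = N(0.58) = 0.7190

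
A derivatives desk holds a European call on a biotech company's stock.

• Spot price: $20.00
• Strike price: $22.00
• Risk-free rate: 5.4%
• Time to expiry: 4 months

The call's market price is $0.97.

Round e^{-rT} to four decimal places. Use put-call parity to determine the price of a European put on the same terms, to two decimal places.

exp(−rT) = exp(−0.054·0.3333) = 0.9822
Put-call parity: C − P = S − K·e^(−rT) = 20 − 22·0.9822 = 20 − 21.6084 = -1.6084
P = C − (C − P) = 0.97 − (-1.6084) = 2.5784

$2.58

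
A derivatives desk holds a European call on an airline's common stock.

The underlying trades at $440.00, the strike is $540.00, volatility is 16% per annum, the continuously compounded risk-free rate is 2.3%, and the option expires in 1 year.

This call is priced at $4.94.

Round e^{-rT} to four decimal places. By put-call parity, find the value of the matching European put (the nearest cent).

exp(−rT) = exp(−0.023·1) = 0.9773
Put-call parity: C − P = S − K·e^(−rT) = 440 − 540·0.9773 = 440 − 527.7420 = -87.7420
P = C − (C − P) = 4.94 − (-87.7420) = 92.6820

$92.68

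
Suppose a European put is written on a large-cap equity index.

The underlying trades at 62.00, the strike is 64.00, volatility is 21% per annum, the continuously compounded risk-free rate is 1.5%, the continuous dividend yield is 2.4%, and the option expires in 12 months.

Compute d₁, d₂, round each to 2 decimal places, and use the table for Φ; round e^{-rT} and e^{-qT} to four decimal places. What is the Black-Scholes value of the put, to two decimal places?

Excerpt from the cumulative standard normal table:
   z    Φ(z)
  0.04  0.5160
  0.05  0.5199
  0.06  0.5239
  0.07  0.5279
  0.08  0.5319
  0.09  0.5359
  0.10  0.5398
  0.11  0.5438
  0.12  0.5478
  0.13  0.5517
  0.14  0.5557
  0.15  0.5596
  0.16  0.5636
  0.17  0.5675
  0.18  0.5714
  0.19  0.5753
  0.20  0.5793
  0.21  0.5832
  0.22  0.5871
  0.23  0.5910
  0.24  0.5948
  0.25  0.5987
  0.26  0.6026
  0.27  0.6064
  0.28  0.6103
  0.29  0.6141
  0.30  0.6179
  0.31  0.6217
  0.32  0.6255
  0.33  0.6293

σ√T = 0.21·√1 = 0.2100
d₁ = [ln(62/64) + (0.015 − 0.024 + 0.21²/2)·1] / 0.2100 = [-0.0317 + 0.0130] / 0.2100 = -0.0890 → -0.09
d₂ = d₁ − σ√T = -0.0890 − 0.2100 = -0.2990 → -0.30
e^(−qT) = e^(−0.024·1) = 0.9763;  e^(−rT) = e^(−0.015·1) = 0.9851
N(−d₂) = N(0.30) = 0.6179;  N(−d₁) = N(0.09) = 0.5359
P = 64·0.9851·0.6179 − 62·0.9763·0.5359 = 38.9564 − 32.4383 = 6.5180

6.52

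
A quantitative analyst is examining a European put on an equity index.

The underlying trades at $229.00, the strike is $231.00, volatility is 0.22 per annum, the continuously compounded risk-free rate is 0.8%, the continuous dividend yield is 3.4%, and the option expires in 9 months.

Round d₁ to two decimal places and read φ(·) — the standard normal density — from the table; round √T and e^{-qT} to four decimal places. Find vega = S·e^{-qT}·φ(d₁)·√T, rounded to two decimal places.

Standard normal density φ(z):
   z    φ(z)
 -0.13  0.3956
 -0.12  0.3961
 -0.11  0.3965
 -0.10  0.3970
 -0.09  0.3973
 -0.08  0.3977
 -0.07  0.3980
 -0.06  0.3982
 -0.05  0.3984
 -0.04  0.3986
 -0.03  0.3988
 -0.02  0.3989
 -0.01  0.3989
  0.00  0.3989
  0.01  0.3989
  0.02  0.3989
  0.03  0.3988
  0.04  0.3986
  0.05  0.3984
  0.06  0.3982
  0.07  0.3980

77.02

T = 0.75;  σ√T = 0.1905
d₁ = [ln(229/231) + (0.008 − 0.034 + 0.22²/2)·0.75] / 0.1905 = [-0.0087 − 0.0014] / 0.1905 = -0.0527 ⇒ -0.05
√T = √0.75 = 0.8660
φ(d₁) = φ(-0.05) = 0.3984
e^(−qT) = e^(−0.034·0.75) = 0.9748
vega = S·e^(−qT)·φ(d₁)·√T = 229·0.9748·0.3984·0.8660 = 77.0173
(Call and put vega coincide under Black-Scholes.)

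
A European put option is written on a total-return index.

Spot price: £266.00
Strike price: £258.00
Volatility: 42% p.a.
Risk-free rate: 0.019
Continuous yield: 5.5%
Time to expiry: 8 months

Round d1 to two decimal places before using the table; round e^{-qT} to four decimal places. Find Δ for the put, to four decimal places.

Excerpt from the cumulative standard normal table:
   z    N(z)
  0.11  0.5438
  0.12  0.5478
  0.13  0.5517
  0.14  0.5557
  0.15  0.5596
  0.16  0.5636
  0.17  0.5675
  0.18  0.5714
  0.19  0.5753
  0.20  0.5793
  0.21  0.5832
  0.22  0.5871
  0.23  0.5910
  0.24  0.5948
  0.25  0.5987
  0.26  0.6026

-0.4094

σ√T = 0.42 × 0.8165 = 0.3429
d₁ = [ln(266/258) + (0.019 − 0.055 + 0.42²/2)·0.6667] / 0.3429 = [0.0305 + 0.0348] / 0.3429 = 0.1905 ⇒ 0.19
N(d₁) = N(0.19) = 0.5753
Δ_put = e^(−qT)·(N(d₁) − 1) = 0.9640·(0.5753 − 1) = -0.4094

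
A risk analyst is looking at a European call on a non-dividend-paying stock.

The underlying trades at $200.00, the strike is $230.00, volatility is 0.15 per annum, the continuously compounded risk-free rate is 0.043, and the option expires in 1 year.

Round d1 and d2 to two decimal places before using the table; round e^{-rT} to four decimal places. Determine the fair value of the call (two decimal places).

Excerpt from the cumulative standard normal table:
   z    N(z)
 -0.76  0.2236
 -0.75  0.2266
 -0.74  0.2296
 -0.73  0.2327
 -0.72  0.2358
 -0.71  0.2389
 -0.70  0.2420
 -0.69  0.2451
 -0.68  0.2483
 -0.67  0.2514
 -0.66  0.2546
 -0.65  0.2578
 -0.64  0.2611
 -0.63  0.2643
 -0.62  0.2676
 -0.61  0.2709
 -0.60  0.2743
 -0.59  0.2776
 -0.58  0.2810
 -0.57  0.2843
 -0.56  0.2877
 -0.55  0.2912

$4.91

σ√T = 0.15·√1 = 0.1500
ln(S/K) + (r + σ²/2)T = ln(200/230) + (0.043 + 0.15²/2)·1 = -0.1398 + 0.0542 = -0.0855
d₁ = -0.0855 / 0.1500 = -0.5701 ⇒ -0.57
d₂ = d₁ − σ√T = -0.5701 − 0.1500 = -0.7201 ⇒ -0.72
exp(−rT) = exp(−0.043·1) = 0.9579
C = 200·N(-0.57) − 230·0.9579·N(-0.72) = 200·0.2843 − 230·0.9579·0.2358 = 56.8600 − 51.9507 = 4.9093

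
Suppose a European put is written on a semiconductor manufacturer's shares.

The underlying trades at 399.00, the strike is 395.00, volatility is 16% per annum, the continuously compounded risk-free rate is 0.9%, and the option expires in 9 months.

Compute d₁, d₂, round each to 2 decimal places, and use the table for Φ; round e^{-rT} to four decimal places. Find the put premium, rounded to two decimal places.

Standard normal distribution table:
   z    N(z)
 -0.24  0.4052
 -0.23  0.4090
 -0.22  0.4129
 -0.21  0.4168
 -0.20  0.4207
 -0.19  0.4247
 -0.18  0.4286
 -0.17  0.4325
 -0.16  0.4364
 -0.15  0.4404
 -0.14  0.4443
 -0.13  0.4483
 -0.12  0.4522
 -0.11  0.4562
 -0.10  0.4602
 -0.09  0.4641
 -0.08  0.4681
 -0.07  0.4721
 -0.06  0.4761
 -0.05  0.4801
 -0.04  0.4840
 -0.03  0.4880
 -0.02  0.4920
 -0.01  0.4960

18.91

T = 0.75;  σ√T = 0.1386
d₁ = [ln(399/395) + (0.009 + 0.16²/2)·0.75] / 0.1386 = [0.0101 + 0.0163] / 0.1386 = 0.1907 ≈ 0.19
d₂ = d₁ − σ√T = 0.1907 − 0.1386 = 0.0521 ≈ 0.05
e^(−rT) = e^(−0.009·0.75) = 0.9933
P = 395·0.9933·N(-0.05) − 399·N(-0.19) = 395·0.9933·0.4801 − 399·0.4247 = 188.3689 − 169.4553 = 18.9136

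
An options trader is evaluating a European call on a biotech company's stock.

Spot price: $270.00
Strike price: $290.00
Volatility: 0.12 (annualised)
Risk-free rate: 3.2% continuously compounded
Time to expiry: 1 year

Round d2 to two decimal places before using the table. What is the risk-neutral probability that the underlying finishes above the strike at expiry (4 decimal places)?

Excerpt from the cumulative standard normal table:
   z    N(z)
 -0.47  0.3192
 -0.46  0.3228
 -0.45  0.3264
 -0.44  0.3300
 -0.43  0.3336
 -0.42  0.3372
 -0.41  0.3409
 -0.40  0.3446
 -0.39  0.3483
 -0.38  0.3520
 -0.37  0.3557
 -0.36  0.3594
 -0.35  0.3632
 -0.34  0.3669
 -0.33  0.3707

T = 1;  σ√T = 0.1200
d₁ = [ln(270/290) + (0.032 + 0.12²/2)·1] / 0.1200 = [-0.0715 + 0.0392] / 0.1200 = -0.2688 ≈ -0.27
d₂ = d₁ − σ√T = -0.2688 − 0.1200 = -0.3888 ≈ -0.39
Risk-neutral Pr[S_T > K] = N(d₂) = N(-0.39) = 0.3483

0.3483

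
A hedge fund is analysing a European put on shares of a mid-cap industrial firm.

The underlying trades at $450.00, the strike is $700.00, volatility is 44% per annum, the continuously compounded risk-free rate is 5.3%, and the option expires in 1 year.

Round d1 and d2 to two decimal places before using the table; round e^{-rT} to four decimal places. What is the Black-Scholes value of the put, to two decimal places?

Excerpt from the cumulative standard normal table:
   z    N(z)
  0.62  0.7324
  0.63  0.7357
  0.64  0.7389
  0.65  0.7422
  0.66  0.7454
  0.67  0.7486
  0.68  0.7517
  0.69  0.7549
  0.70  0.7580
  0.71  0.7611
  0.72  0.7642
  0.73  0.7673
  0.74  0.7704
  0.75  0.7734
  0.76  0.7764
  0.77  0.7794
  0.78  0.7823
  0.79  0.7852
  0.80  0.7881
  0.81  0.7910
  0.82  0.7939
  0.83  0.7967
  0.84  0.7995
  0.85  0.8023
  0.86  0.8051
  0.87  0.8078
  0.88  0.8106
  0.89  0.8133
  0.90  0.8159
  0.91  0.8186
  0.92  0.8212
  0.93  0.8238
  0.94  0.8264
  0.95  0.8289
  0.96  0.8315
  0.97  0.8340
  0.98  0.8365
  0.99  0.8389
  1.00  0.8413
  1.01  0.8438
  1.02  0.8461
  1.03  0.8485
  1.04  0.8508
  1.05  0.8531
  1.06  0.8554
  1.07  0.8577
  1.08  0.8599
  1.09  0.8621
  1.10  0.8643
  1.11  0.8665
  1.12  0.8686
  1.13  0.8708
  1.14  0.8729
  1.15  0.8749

T = 1;  σ√T = 0.4400
ln(S/K) + (r + σ²/2)T = ln(450/700) + (0.053 + 0.44²/2)·1 = -0.4418 + 0.1498 = -0.2920
d₁ = -0.2920 / 0.4400 = -0.6637 ≈ -0.66
d₂ = d₁ − σ√T = -0.6637 − 0.4400 = -1.1037 ≈ -1.10
exp(−rT) = exp(−0.053·1) = 0.9484
N(−d₂) = N(1.10) = 0.8643;  N(−d₁) = N(0.66) = 0.7454
P = 700·0.9484·0.8643 − 450·0.7454 = 573.7915 − 335.4300 = 238.3615

$238.36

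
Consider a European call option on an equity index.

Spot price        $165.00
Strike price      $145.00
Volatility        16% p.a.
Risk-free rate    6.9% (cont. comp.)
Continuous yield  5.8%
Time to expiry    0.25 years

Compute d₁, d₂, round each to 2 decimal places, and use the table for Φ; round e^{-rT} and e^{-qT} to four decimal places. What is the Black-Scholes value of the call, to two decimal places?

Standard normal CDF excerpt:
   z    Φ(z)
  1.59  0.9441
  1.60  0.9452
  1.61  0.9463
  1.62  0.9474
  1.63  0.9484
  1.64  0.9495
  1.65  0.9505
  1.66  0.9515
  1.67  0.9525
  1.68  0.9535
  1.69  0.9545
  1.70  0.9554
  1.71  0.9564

σ√T = 0.16·√0.25 = 0.0800
d₁ = [ln(165/145) + (0.069 − 0.058 + 0.16²/2)·0.25] / 0.0800 = [0.1292 + 0.0060] / 0.0800 = 1.6895 ⇒ 1.69
d₂ = d₁ − σ√T = 1.6895 − 0.0800 = 1.6095 ⇒ 1.61
e^(−qT) = e^(−0.058·0.25) = 0.9856;  e^(−rT) = e^(−0.069·0.25) = 0.9829
N(d₁) = N(1.69) = 0.9545;  N(d₂) = N(1.61) = 0.9463
C = 165·0.9856·0.9545 − 145·0.9829·0.9463 = 155.2246 − 134.8671 = 20.3575

$20.36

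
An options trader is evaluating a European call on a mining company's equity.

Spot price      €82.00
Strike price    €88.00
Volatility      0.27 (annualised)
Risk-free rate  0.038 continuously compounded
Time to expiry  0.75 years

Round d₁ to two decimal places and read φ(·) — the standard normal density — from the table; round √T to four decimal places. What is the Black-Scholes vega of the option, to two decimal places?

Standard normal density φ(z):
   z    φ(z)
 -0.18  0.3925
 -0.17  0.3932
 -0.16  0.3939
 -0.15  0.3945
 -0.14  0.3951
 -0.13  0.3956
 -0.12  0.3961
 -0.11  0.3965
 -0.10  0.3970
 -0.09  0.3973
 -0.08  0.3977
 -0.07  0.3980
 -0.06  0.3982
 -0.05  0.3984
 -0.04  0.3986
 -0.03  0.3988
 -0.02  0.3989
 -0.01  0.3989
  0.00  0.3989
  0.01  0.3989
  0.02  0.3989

σ√T = 0.27 × 0.8660 = 0.2338
d₁ = [ln(82/88) + (0.038 + ½·0.27²)·0.75] / (σ√T) = (-0.0706 + 0.0558) / 0.2338 = -0.0632 ≈ -0.06
√T = √0.75 = 0.8660
φ(d₁) = φ(-0.06) = 0.3982
vega = S·φ(d₁)·√T = 82·0.3982·0.8660 = 28.2770
(Call and put vega coincide under Black-Scholes.)

28.28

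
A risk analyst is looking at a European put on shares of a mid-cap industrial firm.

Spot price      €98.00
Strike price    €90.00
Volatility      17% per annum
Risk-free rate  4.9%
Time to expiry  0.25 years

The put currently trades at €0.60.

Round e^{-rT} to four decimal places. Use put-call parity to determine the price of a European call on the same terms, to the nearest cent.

exp(−rT) = exp(−0.049·0.25) = 0.9878
Put-call parity: C − P = S − K·e^(−rT) = 98 − 90·0.9878 = 98 − 88.9020 = 9.0980
C = P + (C − P) = 0.60 + (9.0980) = 9.6980

€9.70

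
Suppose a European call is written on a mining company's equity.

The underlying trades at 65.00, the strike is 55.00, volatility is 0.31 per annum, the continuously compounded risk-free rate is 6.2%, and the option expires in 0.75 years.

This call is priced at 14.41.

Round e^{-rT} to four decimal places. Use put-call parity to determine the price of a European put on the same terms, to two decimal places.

1.91

exp(−rT) = exp(−0.062·0.75) = 0.9546
Put-call parity: C − P = S − K·e^(−rT) = 65 − 55·0.9546 = 65 − 52.5030 = 12.4970
P = C − (C − P) = 14.41 − (12.4970) = 1.9130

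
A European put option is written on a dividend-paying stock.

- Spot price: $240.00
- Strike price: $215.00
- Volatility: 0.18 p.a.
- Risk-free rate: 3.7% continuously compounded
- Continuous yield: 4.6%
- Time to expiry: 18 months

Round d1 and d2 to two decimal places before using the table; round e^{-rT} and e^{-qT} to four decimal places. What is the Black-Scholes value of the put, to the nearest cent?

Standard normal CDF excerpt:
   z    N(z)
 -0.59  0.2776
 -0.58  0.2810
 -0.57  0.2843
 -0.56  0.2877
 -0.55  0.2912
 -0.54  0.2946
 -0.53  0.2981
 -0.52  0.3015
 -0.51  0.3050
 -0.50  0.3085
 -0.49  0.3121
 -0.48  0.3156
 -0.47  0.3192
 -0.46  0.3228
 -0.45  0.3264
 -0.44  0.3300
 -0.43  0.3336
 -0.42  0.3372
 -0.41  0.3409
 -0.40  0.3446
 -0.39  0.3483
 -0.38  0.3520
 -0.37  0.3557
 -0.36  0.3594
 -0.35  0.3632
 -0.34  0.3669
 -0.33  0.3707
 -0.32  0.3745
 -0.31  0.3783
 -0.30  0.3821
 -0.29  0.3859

$10.17

σ√T = 0.18·√1.5 = 0.2205
d₁ = [ln(240/215) + (0.037 − 0.046 + 0.18²/2)·1.5] / 0.2205 = [0.1100 + 0.0108] / 0.2205 = 0.5480 ⇒ 0.55
d₂ = d₁ − σ√T = 0.5480 − 0.2205 = 0.3275 ⇒ 0.33
e^(−qT) = e^(−0.046·1.5) = 0.9333;  e^(−rT) = e^(−0.037·1.5) = 0.9460
N(−d₂) = N(-0.33) = 0.3707;  N(−d₁) = N(-0.55) = 0.2912
P = 215·0.9460·0.3707 − 240·0.9333·0.2912 = 75.3967 − 65.2265 = 10.1702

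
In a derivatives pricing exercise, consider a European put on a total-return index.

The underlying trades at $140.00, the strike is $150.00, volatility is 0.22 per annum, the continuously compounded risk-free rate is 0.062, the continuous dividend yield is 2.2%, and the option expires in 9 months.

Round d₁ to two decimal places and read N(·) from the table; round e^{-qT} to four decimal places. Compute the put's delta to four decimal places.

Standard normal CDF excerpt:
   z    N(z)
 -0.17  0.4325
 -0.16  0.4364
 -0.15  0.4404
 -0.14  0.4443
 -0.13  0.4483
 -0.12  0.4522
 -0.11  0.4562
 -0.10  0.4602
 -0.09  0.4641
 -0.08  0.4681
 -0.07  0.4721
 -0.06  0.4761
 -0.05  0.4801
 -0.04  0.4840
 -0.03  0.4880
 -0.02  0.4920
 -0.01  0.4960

σ√T = 0.22 × 0.8660 = 0.1905
ln(S/K) + (r − q + σ²/2)T = ln(140/150) + (0.062 − 0.022 + 0.22²/2)·0.75 = -0.0690 + 0.0482 = -0.0208
d₁ = -0.0208 / 0.1905 = -0.1094 ≈ -0.11
N(d₁) = N(-0.11) = 0.4562
Δ_put = e^(−qT)·(N(d₁) − 1) = 0.9836·(0.4562 − 1) = -0.5349

-0.5349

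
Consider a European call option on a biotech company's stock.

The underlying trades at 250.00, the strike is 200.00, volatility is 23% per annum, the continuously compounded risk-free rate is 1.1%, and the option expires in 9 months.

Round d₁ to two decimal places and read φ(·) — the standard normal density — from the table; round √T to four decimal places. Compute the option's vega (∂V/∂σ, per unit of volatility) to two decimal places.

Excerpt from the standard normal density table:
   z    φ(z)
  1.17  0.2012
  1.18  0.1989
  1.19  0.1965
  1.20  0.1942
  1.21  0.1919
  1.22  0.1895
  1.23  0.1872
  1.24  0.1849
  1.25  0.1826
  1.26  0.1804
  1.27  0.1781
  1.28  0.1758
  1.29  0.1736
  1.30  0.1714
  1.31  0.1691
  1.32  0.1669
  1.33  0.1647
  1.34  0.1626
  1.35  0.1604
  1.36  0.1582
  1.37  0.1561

T = 0.75;  σ√T = 0.1992
d₁ = [ln(250/200) + (0.011 + ½·0.23²)·0.75] / (σ√T) = (0.2231 + 0.0281) / 0.1992 = 1.2613 ⇒ 1.26
√T = √0.75 = 0.8660
φ(d₁) = φ(1.26) = 0.1804
vega = S·φ(d₁)·√T = 250·0.1804·0.8660 = 39.0566

39.06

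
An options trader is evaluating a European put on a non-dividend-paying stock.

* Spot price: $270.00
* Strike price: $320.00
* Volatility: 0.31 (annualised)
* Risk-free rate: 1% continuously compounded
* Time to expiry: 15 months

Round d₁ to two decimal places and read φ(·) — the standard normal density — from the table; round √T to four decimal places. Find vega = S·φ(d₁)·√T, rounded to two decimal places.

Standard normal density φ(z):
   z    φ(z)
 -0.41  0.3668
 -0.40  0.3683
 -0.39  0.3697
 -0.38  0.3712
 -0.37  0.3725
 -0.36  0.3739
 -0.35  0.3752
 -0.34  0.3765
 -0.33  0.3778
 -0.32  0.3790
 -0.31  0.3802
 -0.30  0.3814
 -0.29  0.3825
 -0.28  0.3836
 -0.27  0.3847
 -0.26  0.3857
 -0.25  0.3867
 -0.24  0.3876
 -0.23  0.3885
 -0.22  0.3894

σ√T = 0.31·√1.25 = 0.3466
d₁ = [ln(270/320) + (0.01 + 0.31²/2)·1.25] / 0.3466 = [-0.1699 + 0.0726] / 0.3466 = -0.2808 ⇒ -0.28
√T = √1.25 = 1.1180
φ(d₁) = φ(-0.28) = 0.3836
vega = S·φ(d₁)·√T = 270·0.3836·1.1180 = 115.7935

115.79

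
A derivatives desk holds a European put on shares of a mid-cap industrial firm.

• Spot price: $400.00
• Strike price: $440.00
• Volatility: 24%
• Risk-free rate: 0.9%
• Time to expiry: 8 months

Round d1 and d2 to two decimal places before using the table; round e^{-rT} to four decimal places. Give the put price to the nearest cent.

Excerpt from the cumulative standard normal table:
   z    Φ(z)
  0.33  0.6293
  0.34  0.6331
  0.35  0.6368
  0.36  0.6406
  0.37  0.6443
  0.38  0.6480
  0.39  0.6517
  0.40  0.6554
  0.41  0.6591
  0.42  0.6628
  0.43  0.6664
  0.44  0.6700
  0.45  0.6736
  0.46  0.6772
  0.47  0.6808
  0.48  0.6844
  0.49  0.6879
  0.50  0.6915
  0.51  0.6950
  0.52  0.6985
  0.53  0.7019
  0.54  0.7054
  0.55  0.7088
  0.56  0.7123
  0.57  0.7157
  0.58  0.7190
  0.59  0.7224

σ√T = 0.24·√0.6667 = 0.1960
d₁ = [ln(400/440) + (0.009 + ½·0.24²)·0.6667] / (σ√T) = (-0.0953 + 0.0252) / 0.1960 = -0.3578 → -0.36
d₂ = -0.3578 − 0.1960 = -0.5537 → -0.55
e^(−rT) = e^(−0.009·0.6667) = 0.9940
N(−d₂) = N(0.55) = 0.7088;  N(−d₁) = N(0.36) = 0.6406
P = 440·0.9940·0.7088 − 400·0.6406 = 310.0008 − 256.2400 = 53.7608

$53.76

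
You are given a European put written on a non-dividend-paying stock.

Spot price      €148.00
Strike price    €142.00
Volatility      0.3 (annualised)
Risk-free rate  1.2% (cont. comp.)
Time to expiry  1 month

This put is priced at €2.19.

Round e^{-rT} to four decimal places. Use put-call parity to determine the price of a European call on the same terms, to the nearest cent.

€8.33

exp(−rT) = exp(−0.012·0.08333) = 0.9990
Put-call parity: C − P = S − K·e^(−rT) = 148 − 142·0.9990 = 148 − 141.8580 = 6.1420
C = P + (C − P) = 2.19 + (6.1420) = 8.3320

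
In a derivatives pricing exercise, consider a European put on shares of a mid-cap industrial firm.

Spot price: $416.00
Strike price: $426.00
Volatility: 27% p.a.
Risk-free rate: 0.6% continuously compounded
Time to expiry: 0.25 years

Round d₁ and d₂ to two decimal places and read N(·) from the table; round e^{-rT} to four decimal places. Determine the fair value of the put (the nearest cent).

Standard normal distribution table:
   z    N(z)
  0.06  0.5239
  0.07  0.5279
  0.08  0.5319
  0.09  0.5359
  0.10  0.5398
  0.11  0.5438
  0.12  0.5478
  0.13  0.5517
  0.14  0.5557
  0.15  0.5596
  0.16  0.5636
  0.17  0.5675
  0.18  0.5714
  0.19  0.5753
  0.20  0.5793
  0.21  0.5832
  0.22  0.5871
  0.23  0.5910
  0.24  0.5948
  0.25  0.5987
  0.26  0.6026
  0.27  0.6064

$26.83

T = 0.25;  σ√T = 0.1350
d₁ = [ln(416/426) + (0.006 + 0.27²/2)·0.25] / 0.1350 = [-0.0238 + 0.0106] / 0.1350 = -0.0973 which rounds to -0.10
d₂ = d₁ − σ√T = -0.0973 − 0.1350 = -0.2323 which rounds to -0.23
exp(−rT) = exp(−0.006·0.25) = 0.9985
N(−d₂) = N(0.23) = 0.5910;  N(−d₁) = N(0.10) = 0.5398
P = 426·0.9985·0.5910 − 416·0.5398 = 251.3884 − 224.5568 = 26.8316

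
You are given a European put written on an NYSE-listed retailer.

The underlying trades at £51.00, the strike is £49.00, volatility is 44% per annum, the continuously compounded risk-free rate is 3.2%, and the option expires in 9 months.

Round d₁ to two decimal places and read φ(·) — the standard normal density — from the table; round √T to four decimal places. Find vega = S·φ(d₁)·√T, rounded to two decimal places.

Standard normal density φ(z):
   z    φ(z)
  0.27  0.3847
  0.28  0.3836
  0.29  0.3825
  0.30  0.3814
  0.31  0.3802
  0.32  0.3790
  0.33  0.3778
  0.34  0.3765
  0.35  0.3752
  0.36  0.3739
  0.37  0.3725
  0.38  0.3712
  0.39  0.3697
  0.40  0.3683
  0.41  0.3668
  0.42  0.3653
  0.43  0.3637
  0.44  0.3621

σ√T = 0.44 × 0.8660 = 0.3811
d₁ = [ln(51/49) + (0.032 + 0.44²/2)·0.75] / 0.3811 = [0.0400 + 0.0966] / 0.3811 = 0.3585 ⇒ 0.36
√T = √0.75 = 0.8660
φ(d₁) = φ(0.36) = 0.3739
vega = S·φ(d₁)·√T = 51·0.3739·0.8660 = 16.5137
(Vega is the same for a European call and put with the same parameters.)

16.51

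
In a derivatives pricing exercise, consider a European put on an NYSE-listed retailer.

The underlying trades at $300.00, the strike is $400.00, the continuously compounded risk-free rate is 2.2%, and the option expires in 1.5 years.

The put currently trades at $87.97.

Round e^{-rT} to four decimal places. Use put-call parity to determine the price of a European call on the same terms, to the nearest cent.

$0.97

exp(−rT) = exp(−0.022·1.5) = 0.9675
Put-call parity: C − P = S − K·e^(−rT) = 300 − 400·0.9675 = 300 − 387.0000 = -87.0000
C = P + (C − P) = 87.97 + (-87.0000) = 0.9700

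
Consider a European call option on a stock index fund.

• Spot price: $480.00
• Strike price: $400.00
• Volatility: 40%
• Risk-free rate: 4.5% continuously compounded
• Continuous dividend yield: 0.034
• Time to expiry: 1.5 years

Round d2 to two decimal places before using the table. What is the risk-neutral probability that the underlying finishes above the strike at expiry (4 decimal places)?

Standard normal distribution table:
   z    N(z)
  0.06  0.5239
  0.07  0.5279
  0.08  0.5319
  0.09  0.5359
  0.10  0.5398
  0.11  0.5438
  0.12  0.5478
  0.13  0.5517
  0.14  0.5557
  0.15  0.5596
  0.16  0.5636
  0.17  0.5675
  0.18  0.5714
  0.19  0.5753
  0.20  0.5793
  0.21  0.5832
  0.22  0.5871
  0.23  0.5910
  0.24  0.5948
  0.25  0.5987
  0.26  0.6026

0.5636

σ√T = 0.4·√1.5 = 0.4899
d₁ = [ln(480/400) + (0.045 − 0.034 + 0.4²/2)·1.5] / 0.4899 = [0.1823 + 0.1365] / 0.4899 = 0.6508 ⇒ 0.65
d₂ = d₁ − σ√T = 0.6508 − 0.4899 = 0.1609 ⇒ 0.16
Pr(exercise) under Q = N(d₂) = 0.5636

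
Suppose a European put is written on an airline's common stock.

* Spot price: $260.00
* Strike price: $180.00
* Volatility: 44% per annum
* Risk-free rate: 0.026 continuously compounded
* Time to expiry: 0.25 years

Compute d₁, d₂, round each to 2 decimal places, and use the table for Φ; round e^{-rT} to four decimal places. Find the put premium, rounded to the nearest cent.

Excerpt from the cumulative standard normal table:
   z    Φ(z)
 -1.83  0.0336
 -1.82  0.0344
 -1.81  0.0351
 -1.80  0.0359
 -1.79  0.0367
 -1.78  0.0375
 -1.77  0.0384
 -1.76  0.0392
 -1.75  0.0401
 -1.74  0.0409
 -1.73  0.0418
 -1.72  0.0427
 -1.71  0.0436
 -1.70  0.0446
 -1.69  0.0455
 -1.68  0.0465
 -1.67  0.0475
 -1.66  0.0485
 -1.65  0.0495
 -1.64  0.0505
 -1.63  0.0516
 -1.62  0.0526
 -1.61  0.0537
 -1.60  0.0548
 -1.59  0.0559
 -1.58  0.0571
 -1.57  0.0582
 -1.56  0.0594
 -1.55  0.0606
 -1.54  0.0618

$0.87

σ√T = 0.44·√0.25 = 0.2200
d₁ = [ln(260/180) + (0.026 + 0.44²/2)·0.25] / 0.2200 = [0.3677 + 0.0307] / 0.2200 = 1.8110 which rounds to 1.81
d₂ = d₁ − σ√T = 1.8110 − 0.2200 = 1.5910 which rounds to 1.59
exp(−rT) = exp(−0.026·0.25) = 0.9935
N(−d₂) = N(-1.59) = 0.0559;  N(−d₁) = N(-1.81) = 0.0351
P = 180·0.9935·0.0559 − 260·0.0351 = 9.9966 − 9.1260 = 0.8706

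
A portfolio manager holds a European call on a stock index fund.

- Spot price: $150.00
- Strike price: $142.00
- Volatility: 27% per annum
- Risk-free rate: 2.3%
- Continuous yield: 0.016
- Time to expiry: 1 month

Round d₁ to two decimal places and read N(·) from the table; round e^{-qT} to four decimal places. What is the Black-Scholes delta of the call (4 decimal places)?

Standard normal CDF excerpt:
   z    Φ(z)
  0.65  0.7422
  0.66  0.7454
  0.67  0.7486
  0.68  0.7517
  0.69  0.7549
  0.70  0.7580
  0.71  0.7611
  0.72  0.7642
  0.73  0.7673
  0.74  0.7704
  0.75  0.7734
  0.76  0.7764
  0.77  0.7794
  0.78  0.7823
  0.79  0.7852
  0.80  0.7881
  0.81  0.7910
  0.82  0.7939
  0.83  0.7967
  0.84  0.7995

σ√T = 0.27 × 0.2887 = 0.0779
d₁ = [ln(150/142) + (0.023 − 0.016 + 0.27²/2)·0.08333] / 0.0779 = [0.0548 + 0.0036] / 0.0779 = 0.7496 which rounds to 0.75
N(d₁) = N(0.75) = 0.7734
Δ_call = exp(−qT)·N(d₁) = 0.9987·0.7734 = 0.7724

0.7724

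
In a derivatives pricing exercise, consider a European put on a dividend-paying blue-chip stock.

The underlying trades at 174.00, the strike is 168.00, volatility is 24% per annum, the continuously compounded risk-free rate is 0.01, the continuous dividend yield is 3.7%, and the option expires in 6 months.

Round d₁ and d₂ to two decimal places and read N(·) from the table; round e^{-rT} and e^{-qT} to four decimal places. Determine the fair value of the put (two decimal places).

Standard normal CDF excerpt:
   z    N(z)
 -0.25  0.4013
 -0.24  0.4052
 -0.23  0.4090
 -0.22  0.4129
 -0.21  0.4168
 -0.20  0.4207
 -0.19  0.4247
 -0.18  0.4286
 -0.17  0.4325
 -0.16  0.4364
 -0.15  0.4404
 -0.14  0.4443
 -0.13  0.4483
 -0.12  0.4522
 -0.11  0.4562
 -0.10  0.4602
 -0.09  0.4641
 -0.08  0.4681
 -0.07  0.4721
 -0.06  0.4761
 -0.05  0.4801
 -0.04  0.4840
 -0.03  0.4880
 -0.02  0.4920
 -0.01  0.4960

9.71

σ√T = 0.24·√0.5 = 0.1697
d₁ = [ln(174/168) + (0.01 − 0.037 + 0.24²/2)·0.5] / 0.1697 = [0.0351 + 0.0009] / 0.1697 = 0.2121 ≈ 0.21
d₂ = d₁ − σ√T = 0.2121 − 0.1697 = 0.0424 ≈ 0.04
e^(−qT) = e^(−0.037·0.5) = 0.9817;  e^(−rT) = e^(−0.01·0.5) = 0.9950
P = 168·0.9950·N(-0.04) − 174·0.9817·N(-0.21) = 168·0.9950·0.4840 − 174·0.9817·0.4168 = 80.9054 − 71.1960 = 9.7094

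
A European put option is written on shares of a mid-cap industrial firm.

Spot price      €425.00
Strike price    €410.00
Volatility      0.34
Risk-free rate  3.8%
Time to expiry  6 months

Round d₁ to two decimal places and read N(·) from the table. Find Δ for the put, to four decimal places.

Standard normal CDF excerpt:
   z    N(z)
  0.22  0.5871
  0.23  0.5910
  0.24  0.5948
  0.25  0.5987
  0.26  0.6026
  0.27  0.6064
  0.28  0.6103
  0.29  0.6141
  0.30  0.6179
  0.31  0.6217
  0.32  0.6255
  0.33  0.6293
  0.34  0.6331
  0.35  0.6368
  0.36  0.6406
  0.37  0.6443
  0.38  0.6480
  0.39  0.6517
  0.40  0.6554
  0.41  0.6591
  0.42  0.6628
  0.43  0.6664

-0.3632

σ√T = 0.34·√0.5 = 0.2404
d₁ = [ln(425/410) + (0.038 + 0.34²/2)·0.5] / 0.2404 = [0.0359 + 0.0479] / 0.2404 = 0.3487 ≈ 0.35
N(d₁) = N(0.35) = 0.6368
Δ_put = N(d₁) − 1 = 0.6368 − 1 = -0.3632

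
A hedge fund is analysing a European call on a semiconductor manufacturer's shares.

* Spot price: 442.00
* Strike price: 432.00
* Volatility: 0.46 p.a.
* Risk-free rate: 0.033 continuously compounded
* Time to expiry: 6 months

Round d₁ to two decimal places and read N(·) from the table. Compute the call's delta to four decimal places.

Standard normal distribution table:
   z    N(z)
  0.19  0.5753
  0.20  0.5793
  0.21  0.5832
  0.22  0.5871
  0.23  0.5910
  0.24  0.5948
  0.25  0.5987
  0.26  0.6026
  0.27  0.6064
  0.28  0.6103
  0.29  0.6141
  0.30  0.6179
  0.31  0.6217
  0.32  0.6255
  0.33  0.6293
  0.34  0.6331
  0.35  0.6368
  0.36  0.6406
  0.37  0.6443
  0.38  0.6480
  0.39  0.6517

0.6103

T = 0.5;  σ√T = 0.3253
ln(S/K) + (r + σ²/2)T = ln(442/432) + (0.033 + 0.46²/2)·0.5 = 0.0229 + 0.0694 = 0.0923
d₁ = 0.0923 / 0.3253 = 0.2837 ⇒ 0.28
N(d₁) = N(0.28) = 0.6103
Δ_call = N(d₁) = 0.6103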